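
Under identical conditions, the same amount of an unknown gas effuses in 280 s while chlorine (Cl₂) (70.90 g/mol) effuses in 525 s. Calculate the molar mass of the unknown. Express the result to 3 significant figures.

20.2 g/mol

By Graham's law, t_X/t_Cl₂ = √(M_X/M_Cl₂).
280/525 = 0.5333 = √(M_X/70.90)
M_X = 70.90 × 0.5333² = 70.90 × 0.2844 = 20.2 g/mol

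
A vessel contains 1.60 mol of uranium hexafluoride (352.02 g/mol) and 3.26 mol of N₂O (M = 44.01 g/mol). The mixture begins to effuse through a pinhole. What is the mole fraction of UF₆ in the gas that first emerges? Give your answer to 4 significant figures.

Rate_i ∝ x_i/√M_i (Graham's law weighted by mole fraction), so the effusate composition follows n_i/√M_i.
So x_UF₆ in the escaping gas = (n_UF₆/√M_UF₆) / Σ(n_i/√M_i)
= (1.60/√352.02) / (1.60/√352.02 + 3.26/√44.01) = 0.08528/(0.08528 + 0.4914) = 0.1479.

0.1479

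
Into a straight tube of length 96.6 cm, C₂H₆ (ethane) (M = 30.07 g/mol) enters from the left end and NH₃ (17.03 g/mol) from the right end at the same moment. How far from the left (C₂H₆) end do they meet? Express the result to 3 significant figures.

41.5 cm

The fronts meet when d_C₂H₆ + d_NH₃ = L with d_C₂H₆/d_NH₃ = √(M_NH₃/M_C₂H₆) (Graham's law). Here √(M_NH₃/M_C₂H₆) = √(17.03/30.07) = 0.7526.
With d_C₂H₆ + d_NH₃ = 96.6 cm, d_NH₃ = 96.6/(1 + 0.7526) = 55.12 cm.
d_C₂H₆ = 96.6 − 55.12 = 41.5 cm.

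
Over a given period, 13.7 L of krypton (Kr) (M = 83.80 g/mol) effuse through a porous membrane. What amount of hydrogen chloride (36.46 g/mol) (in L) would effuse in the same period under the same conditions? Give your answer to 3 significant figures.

By Graham's law, rate_HCl/rate_Kr = √(M_Kr/M_HCl) = √(83.80/36.46) = √2.298 = 1.516.
So the volume for HCl is 13.7 × 1.516 = 20.8 L.

20.8 L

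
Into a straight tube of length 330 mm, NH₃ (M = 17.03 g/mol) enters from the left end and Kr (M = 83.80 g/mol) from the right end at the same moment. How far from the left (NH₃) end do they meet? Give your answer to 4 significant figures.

227.5 mm

The fronts meet when d_NH₃ + d_Kr = L with d_NH₃/d_Kr = √(M_Kr/M_NH₃) (Graham's law). Here √(M_Kr/M_NH₃) = √(83.80/17.03) = 2.218.
With d_NH₃ + d_Kr = 330 mm, d_Kr = 330/(1 + 2.218) = 102.5 mm.
d_NH₃ = 330 − 102.5 = 227.5 mm.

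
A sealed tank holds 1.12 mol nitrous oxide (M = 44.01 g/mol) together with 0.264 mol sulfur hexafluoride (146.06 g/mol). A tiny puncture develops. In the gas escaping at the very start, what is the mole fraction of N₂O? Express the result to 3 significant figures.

Rate_i ∝ x_i/√M_i (Graham's law weighted by mole fraction), so the effusate composition follows n_i/√M_i.
Mole fraction of N₂O in the effusate = (n_N₂O/√M_N₂O) / (n_N₂O/√M_N₂O + n_SF₆/√M_SF₆)
= (1.12/√44.01) / (1.12/√44.01 + 0.264/√146.06) = 0.1688/(0.1688 + 0.02184) = 0.885.

0.885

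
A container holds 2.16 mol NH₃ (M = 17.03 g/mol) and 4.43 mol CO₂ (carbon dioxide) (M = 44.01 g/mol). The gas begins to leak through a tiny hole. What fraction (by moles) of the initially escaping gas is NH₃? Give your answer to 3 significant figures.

0.439

Each component's effusion rate ∝ (its partial pressure)·(1/√M) ∝ n_i/√M_i.
So x_NH₃ in the escaping gas = (n_NH₃/√M_NH₃) / Σ(n_i/√M_i)
= (2.16/√17.03) / (2.16/√17.03 + 4.43/√44.01) = 0.5234/(0.5234 + 0.6678) = 0.439.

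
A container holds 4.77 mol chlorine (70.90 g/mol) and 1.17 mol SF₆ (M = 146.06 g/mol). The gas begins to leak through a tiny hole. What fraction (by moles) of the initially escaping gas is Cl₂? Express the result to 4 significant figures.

0.8540

Rate_i ∝ x_i/√M_i (Graham's law weighted by mole fraction), so the effusate composition follows n_i/√M_i.
So x_Cl₂ in the escaping gas = (n_Cl₂/√M_Cl₂) / Σ(n_i/√M_i)
= (4.77/√70.90) / (4.77/√70.90 + 1.17/√146.06) = 0.5665/(0.5665 + 0.09681) = 0.8540.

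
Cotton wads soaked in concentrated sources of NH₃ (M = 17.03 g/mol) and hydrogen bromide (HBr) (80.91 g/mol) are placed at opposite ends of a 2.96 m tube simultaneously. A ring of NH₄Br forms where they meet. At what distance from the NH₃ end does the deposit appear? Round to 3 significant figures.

Distances travelled in equal time are proportional to diffusion rates, so d_NH₃/d_HBr = √(M_HBr/M_NH₃) = √(80.91/17.03) = 2.180.
With d_NH₃ + d_HBr = 2.96 m, d_HBr = 2.96/(1 + 2.180) = 0.9309 m.
d_NH₃ = 2.96 − 0.9309 = 2.03 m.

2.03 m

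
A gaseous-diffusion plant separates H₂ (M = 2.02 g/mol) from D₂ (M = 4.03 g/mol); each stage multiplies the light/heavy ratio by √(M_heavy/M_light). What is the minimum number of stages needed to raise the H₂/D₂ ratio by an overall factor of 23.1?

10

With α = √(4.03/2.02) per stage, ln α = ½ ln(1.99505) = 0.3453.
Need α^N ≥ 23.1 ⇒ N ≥ ln(23.1) / ln α = 3.140 / 0.3453 = 9.09.
Rounding up, N = 10 stages.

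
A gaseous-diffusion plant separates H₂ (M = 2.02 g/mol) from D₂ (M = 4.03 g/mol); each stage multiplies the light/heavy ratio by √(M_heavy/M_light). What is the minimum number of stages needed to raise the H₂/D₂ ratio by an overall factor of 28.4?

Single-stage factor α = √(4.03/2.02), so ln α = ½ ln(1.99505) = 0.3453.
Need α^N ≥ 28.4 ⇒ N ≥ ln(28.4) / ln α = 3.346 / 0.3453 = 9.69.
Rounding up, N = 10 stages.

10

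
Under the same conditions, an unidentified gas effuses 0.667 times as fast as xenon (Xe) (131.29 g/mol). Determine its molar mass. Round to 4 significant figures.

295.1 g/mol

From Graham's law, rate_X/rate_Xe = √(M_Xe/M_X).
0.667 = √(131.29/M_X)
M_X = 131.29 / 0.667² = 131.29 / 0.4449 = 295.1 g/mol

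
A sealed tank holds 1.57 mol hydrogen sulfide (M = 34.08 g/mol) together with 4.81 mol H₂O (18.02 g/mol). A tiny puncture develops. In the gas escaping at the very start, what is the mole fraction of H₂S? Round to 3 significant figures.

0.192

Each component's effusion rate ∝ (its partial pressure)·(1/√M) ∝ n_i/√M_i.
x_H₂S(eff) = (n_H₂S/√M_H₂S) / (n_H₂S/√M_H₂S + n_H₂O/√M_H₂O)
= (1.57/√34.08) / (1.57/√34.08 + 4.81/√18.02) = 0.2689/(0.2689 + 1.133) = 0.192.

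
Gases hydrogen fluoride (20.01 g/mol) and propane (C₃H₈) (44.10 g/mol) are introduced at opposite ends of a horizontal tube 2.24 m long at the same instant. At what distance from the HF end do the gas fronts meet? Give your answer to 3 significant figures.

1.34 m

In equal time, each gas travels a distance ∝ its rate ∝ 1/√M, so d_HF/d_C₃H₈ = √(M_C₃H₈/M_HF) = √(44.10/20.01) = 1.485.
With d_HF + d_C₃H₈ = 2.24 m, d_C₃H₈ = 2.24/(1 + 1.485) = 0.9016 m.
d_HF = 2.24 − 0.9016 = 1.34 m.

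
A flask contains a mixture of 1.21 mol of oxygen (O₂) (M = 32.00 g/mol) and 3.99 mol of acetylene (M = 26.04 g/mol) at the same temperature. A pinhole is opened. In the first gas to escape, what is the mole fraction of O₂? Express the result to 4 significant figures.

0.2148

Effusion rate of each component ∝ n_i/√M_i (partial pressure × 1/√M).
x_O₂(eff) = (n_O₂/√M_O₂) / (n_O₂/√M_O₂ + n_C₂H₂/√M_C₂H₂)
= (1.21/√32.00) / (1.21/√32.00 + 3.99/√26.04) = 0.2139/(0.2139 + 0.7819) = 0.2148.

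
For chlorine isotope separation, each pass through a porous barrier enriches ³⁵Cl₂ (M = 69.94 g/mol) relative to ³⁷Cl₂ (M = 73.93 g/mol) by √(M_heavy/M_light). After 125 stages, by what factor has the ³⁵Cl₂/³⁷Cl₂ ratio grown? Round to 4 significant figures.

32.06

Overall factor = α^125 with α = √(73.93/69.94), i.e. (73.93/69.94)^(125/2).
= 1.05705^(125/2) = 32.06.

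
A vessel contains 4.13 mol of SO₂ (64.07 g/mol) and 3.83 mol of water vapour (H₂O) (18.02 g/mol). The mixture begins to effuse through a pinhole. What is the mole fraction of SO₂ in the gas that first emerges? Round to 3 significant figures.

Rate_i ∝ x_i/√M_i (Graham's law weighted by mole fraction), so the effusate composition follows n_i/√M_i.
So x_SO₂ in the escaping gas = (n_SO₂/√M_SO₂) / Σ(n_i/√M_i)
= (4.13/√64.07) / (4.13/√64.07 + 3.83/√18.02) = 0.5160/(0.5160 + 0.9022) = 0.364.

0.364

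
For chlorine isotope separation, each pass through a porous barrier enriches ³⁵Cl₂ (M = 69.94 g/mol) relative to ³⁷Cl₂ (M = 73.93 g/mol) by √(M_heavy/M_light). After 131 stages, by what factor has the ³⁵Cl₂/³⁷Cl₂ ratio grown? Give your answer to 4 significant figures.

37.86

Each stage multiplies the ratio by α = √(73.93/69.94), so after 131 stages the overall factor is α^131 = (73.93/69.94)^(131/2).
= 1.05705^(131/2) = 37.86.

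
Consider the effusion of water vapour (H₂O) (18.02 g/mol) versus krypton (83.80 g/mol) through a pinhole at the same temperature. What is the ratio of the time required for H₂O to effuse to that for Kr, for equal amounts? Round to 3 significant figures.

Since effusion rate ∝ 1/√M, t_H₂O/t_Kr = √(M_H₂O/M_Kr) = √(18.02/83.80) = √0.2150 = 0.464.

0.464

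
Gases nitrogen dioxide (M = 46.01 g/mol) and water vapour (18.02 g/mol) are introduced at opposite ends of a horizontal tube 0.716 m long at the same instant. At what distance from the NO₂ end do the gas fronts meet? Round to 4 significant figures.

0.2756 m

Graham's law gives d_NO₂/d_H₂O = rate_NO₂/rate_H₂O = √(M_H₂O/M_NO₂) = √(18.02/46.01) = 0.6258.
With d_NO₂ + d_H₂O = 0.716 m, d_H₂O = 0.716/(1 + 0.6258) = 0.4404 m.
d_NO₂ = 0.716 − 0.4404 = 0.2756 m.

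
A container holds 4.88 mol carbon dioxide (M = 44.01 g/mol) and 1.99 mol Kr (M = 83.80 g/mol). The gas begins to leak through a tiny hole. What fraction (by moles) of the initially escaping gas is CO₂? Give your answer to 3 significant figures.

0.772

Effusion rate of each component ∝ n_i/√M_i (partial pressure × 1/√M).
So x_CO₂ in the escaping gas = (n_CO₂/√M_CO₂) / Σ(n_i/√M_i)
= (4.88/√44.01) / (4.88/√44.01 + 1.99/√83.80) = 0.7356/(0.7356 + 0.2174) = 0.772.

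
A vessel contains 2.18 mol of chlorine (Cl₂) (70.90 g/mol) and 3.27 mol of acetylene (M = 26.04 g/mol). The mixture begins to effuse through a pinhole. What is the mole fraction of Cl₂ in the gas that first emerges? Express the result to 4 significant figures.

0.2878

Each component's effusion rate ∝ (its partial pressure)·(1/√M) ∝ n_i/√M_i.
x_Cl₂(eff) = (n_Cl₂/√M_Cl₂) / (n_Cl₂/√M_Cl₂ + n_C₂H₂/√M_C₂H₂)
= (2.18/√70.90) / (2.18/√70.90 + 3.27/√26.04) = 0.2589/(0.2589 + 0.6408) = 0.2878.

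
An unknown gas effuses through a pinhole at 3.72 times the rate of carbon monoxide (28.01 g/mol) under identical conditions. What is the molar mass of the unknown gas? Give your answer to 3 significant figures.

2.02 g/mol

Using Graham's law: rate_X/rate_CO = √(M_CO/M_X).
3.72 = √(28.01/M_X)
M_X = 28.01 / 3.72² = 28.01 / 13.84 = 2.02 g/mol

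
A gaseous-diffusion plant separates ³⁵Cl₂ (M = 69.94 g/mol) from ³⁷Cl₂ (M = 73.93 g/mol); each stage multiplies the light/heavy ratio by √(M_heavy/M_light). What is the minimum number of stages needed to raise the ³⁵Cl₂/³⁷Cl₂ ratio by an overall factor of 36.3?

130

Single-stage factor α = √(73.93/69.94), so ln α = ½ ln(1.05705) = 0.02774.
Need α^N ≥ 36.3 ⇒ N ≥ ln(36.3) / ln α = 3.592 / 0.02774 = 129.48.
Rounding up, N = 130 stages.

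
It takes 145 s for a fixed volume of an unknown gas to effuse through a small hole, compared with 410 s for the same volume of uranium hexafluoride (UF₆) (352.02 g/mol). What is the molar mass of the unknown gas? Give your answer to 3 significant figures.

44.0 g/mol

From Graham's law, t_X/t_UF₆ = √(M_X/M_UF₆).
145/410 = 0.3537 = √(M_X/352.02)
M_X = 352.02 × 0.3537² = 352.02 × 0.1251 = 44.0 g/mol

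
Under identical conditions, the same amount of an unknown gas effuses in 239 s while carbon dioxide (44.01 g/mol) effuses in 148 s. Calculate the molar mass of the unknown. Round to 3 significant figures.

115 g/mol

By Graham's law, t_X/t_CO₂ = √(M_X/M_CO₂).
239/148 = 1.615 = √(M_X/44.01)
M_X = 44.01 × 1.615² = 44.01 × 2.608 = 115 g/mol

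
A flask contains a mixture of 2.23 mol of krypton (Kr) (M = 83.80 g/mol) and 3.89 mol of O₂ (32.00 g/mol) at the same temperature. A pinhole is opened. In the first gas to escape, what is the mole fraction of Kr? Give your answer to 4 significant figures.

Effusion rate of each component ∝ n_i/√M_i (partial pressure × 1/√M).
x_Kr(eff) = (n_Kr/√M_Kr) / (n_Kr/√M_Kr + n_O₂/√M_O₂)
= (2.23/√83.80) / (2.23/√83.80 + 3.89/√32.00) = 0.2436/(0.2436 + 0.6877) = 0.2616.

0.2616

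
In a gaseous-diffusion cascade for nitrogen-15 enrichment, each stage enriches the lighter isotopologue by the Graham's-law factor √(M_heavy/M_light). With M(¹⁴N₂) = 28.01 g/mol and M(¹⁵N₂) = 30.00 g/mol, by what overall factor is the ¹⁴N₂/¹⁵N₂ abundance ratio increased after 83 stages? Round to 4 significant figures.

17.26

After 83 stages the ratio has grown by (√(30.00/28.01))^83 = (30.00/28.01)^(83/2).
= 1.07105^(83/2) = 17.26.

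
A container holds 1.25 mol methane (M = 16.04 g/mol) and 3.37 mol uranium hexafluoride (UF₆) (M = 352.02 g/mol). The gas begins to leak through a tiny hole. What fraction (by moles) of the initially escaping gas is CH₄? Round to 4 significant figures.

The effusion rate of species i is ∝ p_i/√M_i ∝ n_i/√M_i.
x_CH₄(eff) = (n_CH₄/√M_CH₄) / (n_CH₄/√M_CH₄ + n_UF₆/√M_UF₆)
= (1.25/√16.04) / (1.25/√16.04 + 3.37/√352.02) = 0.3121/(0.3121 + 0.1796) = 0.6347.

0.6347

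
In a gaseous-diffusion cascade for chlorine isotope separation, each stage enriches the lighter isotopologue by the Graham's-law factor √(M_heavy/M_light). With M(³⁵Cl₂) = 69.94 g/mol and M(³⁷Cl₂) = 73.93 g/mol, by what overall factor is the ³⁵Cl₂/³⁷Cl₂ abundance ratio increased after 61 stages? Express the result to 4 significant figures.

5.431

Each stage multiplies the ratio by α = √(73.93/69.94), so after 61 stages the overall factor is α^61 = (73.93/69.94)^(61/2).
= 1.05705^(61/2) = 5.431.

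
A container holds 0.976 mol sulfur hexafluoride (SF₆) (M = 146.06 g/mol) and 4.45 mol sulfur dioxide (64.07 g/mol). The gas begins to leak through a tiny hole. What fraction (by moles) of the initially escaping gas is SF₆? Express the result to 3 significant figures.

0.127

Each component's effusion rate ∝ (its partial pressure)·(1/√M) ∝ n_i/√M_i.
x_SF₆(eff) = (n_SF₆/√M_SF₆) / (n_SF₆/√M_SF₆ + n_SO₂/√M_SO₂)
= (0.976/√146.06) / (0.976/√146.06 + 4.45/√64.07) = 0.08076/(0.08076 + 0.5559) = 0.127.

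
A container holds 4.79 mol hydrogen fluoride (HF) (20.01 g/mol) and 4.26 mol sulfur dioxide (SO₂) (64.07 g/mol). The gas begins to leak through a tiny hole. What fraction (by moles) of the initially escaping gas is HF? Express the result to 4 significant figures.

0.6680

Each component's effusion rate ∝ (its partial pressure)·(1/√M) ∝ n_i/√M_i.
Mole fraction of HF in the effusate = (n_HF/√M_HF) / (n_HF/√M_HF + n_SO₂/√M_SO₂)
= (4.79/√20.01) / (4.79/√20.01 + 4.26/√64.07) = 1.071/(1.071 + 0.5322) = 0.6680.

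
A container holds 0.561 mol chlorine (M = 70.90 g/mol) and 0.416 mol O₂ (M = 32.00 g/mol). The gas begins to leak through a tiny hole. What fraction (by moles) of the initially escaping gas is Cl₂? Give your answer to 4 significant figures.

0.4753

Each component's effusion rate ∝ (its partial pressure)·(1/√M) ∝ n_i/√M_i.
Mole fraction of Cl₂ in the effusate = (n_Cl₂/√M_Cl₂) / (n_Cl₂/√M_Cl₂ + n_O₂/√M_O₂)
= (0.561/√70.90) / (0.561/√70.90 + 0.416/√32.00) = 0.06663/(0.06663 + 0.07354) = 0.4753.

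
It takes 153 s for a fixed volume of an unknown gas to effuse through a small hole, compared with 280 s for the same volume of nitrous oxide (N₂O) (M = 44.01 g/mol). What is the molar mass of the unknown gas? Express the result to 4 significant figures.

By Graham's law, t_X/t_N₂O = √(M_X/M_N₂O).
153/280 = 0.5464 = √(M_X/44.01)
M_X = 44.01 × 0.5464² = 44.01 × 0.2986 = 13.14 g/mol

13.14 g/mol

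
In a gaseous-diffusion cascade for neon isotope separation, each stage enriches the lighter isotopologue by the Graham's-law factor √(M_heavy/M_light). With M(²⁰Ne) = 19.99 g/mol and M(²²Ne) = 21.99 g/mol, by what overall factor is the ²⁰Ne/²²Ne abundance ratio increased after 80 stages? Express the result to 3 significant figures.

Overall factor = α^80 with α = √(21.99/19.99), i.e. (21.99/19.99)^(80/2).
= 1.10005^40 = 45.3.

45.3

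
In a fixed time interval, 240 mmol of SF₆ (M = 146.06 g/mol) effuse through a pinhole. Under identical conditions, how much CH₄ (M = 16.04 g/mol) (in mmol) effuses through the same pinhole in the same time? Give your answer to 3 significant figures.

724 mmol

From Graham's law, rate_CH₄/rate_SF₆ = √(M_SF₆/M_CH₄) = √(146.06/16.04) = √9.106 = 3.018.
So the amount for CH₄ is 240 × 3.018 = 724 mmol.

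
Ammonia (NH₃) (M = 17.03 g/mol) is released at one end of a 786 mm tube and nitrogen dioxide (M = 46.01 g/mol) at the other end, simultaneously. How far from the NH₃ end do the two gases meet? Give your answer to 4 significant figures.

Graham's law gives d_NH₃/d_NO₂ = rate_NH₃/rate_NO₂ = √(M_NO₂/M_NH₃) = √(46.01/17.03) = 1.644.
With d_NH₃ + d_NO₂ = 786 mm, d_NO₂ = 786/(1 + 1.644) = 297.3 mm.
d_NH₃ = 786 − 297.3 = 488.7 mm.

488.7 mm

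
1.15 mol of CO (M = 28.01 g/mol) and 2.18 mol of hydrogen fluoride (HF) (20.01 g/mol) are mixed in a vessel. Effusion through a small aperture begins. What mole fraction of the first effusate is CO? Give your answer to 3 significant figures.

The effusion rate of species i is ∝ p_i/√M_i ∝ n_i/√M_i.
x_CO(eff) = (n_CO/√M_CO) / (n_CO/√M_CO + n_HF/√M_HF)
= (1.15/√28.01) / (1.15/√28.01 + 2.18/√20.01) = 0.2173/(0.2173 + 0.4873) = 0.308.

0.308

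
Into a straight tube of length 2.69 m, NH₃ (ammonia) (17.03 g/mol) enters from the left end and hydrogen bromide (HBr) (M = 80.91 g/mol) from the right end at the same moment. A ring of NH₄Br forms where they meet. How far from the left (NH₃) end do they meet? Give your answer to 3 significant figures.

1.84 m

The fronts meet when d_NH₃ + d_HBr = L with d_NH₃/d_HBr = √(M_HBr/M_NH₃) (Graham's law). Here √(M_HBr/M_NH₃) = √(80.91/17.03) = 2.180.
With d_NH₃ + d_HBr = 2.69 m, d_HBr = 2.69/(1 + 2.180) = 0.8460 m.
d_NH₃ = 2.69 − 0.8460 = 1.84 m.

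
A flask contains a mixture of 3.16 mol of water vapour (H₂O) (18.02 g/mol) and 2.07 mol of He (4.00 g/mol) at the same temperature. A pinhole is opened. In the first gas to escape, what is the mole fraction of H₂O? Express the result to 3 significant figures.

0.418

Effusion rate of each component ∝ n_i/√M_i (partial pressure × 1/√M).
So x_H₂O in the escaping gas = (n_H₂O/√M_H₂O) / Σ(n_i/√M_i)
= (3.16/√18.02) / (3.16/√18.02 + 2.07/√4.00) = 0.7444/(0.7444 + 1.035) = 0.418.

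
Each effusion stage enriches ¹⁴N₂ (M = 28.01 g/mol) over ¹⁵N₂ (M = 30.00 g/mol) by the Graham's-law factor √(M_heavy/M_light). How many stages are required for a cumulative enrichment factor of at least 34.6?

104

With α = √(30.00/28.01) per stage, ln α = ½ ln(1.07105) = 0.03432.
Need α^N ≥ 34.6 ⇒ N ≥ ln(34.6) / ln α = 3.544 / 0.03432 = 103.27.
Rounding up, N = 104 stages.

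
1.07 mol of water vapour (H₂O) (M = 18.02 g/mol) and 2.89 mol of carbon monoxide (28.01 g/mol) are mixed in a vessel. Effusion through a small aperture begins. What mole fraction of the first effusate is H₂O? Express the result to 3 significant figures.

0.316

Effusion rate of each component ∝ n_i/√M_i (partial pressure × 1/√M).
x_H₂O(eff) = (n_H₂O/√M_H₂O) / (n_H₂O/√M_H₂O + n_CO/√M_CO)
= (1.07/√18.02) / (1.07/√18.02 + 2.89/√28.01) = 0.2521/(0.2521 + 0.5461) = 0.316.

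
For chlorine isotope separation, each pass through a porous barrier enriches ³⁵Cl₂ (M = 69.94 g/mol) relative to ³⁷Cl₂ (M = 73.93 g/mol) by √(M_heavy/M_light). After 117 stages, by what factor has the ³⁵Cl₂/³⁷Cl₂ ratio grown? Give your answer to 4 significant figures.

Overall factor = α^117 with α = √(73.93/69.94), i.e. (73.93/69.94)^(117/2).
= 1.05705^(117/2) = 25.68.

25.68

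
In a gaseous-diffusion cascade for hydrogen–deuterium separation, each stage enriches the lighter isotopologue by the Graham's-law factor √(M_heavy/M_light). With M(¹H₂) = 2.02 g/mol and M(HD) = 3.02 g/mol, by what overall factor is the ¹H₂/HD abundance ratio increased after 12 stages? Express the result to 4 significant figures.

Each stage multiplies the ratio by α = √(3.02/2.02), so after 12 stages the overall factor is α^12 = (3.02/2.02)^(12/2).
= 1.49505^6 = 11.17.

11.17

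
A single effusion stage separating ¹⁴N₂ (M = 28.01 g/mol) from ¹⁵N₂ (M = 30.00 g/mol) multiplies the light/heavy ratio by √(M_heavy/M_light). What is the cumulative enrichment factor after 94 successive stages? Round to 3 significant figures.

25.2

The single-stage factor is √(M_heavy/M_light), so 94 stages give [√(30.00/28.01)]^94 = (30.00/28.01)^(94/2).
= 1.07105^47 = 25.2.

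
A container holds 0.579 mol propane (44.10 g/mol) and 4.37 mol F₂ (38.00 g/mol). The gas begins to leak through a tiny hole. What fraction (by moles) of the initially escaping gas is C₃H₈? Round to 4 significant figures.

Each component's effusion rate ∝ (its partial pressure)·(1/√M) ∝ n_i/√M_i.
So x_C₃H₈ in the escaping gas = (n_C₃H₈/√M_C₃H₈) / Σ(n_i/√M_i)
= (0.579/√44.10) / (0.579/√44.10 + 4.37/√38.00) = 0.08719/(0.08719 + 0.7089) = 0.1095.

0.1095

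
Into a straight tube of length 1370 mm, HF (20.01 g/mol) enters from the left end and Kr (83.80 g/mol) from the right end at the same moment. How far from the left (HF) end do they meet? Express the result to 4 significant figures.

Distances travelled in equal time are proportional to diffusion rates, so d_HF/d_Kr = √(M_Kr/M_HF) = √(83.80/20.01) = 2.046.
With d_HF + d_Kr = 1370 mm, d_Kr = 1370/(1 + 2.046) = 449.7 mm.
d_HF = 1370 − 449.7 = 920.3 mm.

920.3 mm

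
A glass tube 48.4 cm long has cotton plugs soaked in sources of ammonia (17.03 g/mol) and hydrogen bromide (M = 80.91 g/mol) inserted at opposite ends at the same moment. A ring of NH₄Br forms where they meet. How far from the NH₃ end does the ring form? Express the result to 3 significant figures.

33.2 cm

Distances travelled in equal time are proportional to diffusion rates, so d_NH₃/d_HBr = √(M_HBr/M_NH₃) = √(80.91/17.03) = 2.180.
With d_NH₃ + d_HBr = 48.4 cm, d_HBr = 48.4/(1 + 2.180) = 15.22 cm.
d_NH₃ = 48.4 − 15.22 = 33.2 cm.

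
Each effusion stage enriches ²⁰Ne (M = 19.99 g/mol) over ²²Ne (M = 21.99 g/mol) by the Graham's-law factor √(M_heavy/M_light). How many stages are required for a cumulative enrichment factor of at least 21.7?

65

Single-stage factor α = √(21.99/19.99), so ln α = ½ ln(1.10005) = 0.04768.
Need α^N ≥ 21.7 ⇒ N ≥ ln(21.7) / ln α = 3.077 / 0.04768 = 64.54.
So at least 65 stages are needed.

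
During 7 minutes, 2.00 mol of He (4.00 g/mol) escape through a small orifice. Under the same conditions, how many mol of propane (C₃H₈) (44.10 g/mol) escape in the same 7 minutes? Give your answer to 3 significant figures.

0.602 mol

By Graham's law, rate_C₃H₈/rate_He = √(M_He/M_C₃H₈) = √(4.00/44.10) = √0.09070 = 0.3012.
So the amount for C₃H₈ is 2.00 × 0.3012 = 0.602 mol.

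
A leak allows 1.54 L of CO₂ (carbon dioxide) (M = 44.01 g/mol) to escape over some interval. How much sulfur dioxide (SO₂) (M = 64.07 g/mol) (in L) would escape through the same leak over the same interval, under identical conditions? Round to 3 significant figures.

Graham's law gives rate_SO₂/rate_CO₂ = √(M_CO₂/M_SO₂) = √(44.01/64.07) = √0.6869 = 0.8288.
So the volume for SO₂ is 1.54 × 0.8288 = 1.28 L.

1.28 L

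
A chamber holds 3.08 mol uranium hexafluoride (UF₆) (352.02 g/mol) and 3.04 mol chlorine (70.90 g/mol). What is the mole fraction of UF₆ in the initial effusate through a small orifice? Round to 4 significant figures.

0.3126

Rate_i ∝ x_i/√M_i (Graham's law weighted by mole fraction), so the effusate composition follows n_i/√M_i.
So x_UF₆ in the escaping gas = (n_UF₆/√M_UF₆) / Σ(n_i/√M_i)
= (3.08/√352.02) / (3.08/√352.02 + 3.04/√70.90) = 0.1642/(0.1642 + 0.3610) = 0.3126.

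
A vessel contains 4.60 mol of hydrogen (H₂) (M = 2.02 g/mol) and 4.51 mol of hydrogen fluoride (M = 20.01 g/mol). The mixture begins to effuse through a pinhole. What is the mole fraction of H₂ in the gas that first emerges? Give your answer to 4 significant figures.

Rate_i ∝ x_i/√M_i (Graham's law weighted by mole fraction), so the effusate composition follows n_i/√M_i.
So x_H₂ in the escaping gas = (n_H₂/√M_H₂) / Σ(n_i/√M_i)
= (4.60/√2.02) / (4.60/√2.02 + 4.51/√20.01) = 3.237/(3.237 + 1.008) = 0.7625.

0.7625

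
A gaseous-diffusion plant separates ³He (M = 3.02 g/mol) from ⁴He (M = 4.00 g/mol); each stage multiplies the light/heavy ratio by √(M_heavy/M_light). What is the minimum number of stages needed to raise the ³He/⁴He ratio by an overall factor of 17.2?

Per stage α = (4.00/3.02)^(1/2) = 1.32450^0.5, giving ln α = 0.1405.
Need α^N ≥ 17.2 ⇒ N ≥ ln(17.2) / ln α = 2.845 / 0.1405 = 20.25.
Minimum whole number of stages: N = 21.

21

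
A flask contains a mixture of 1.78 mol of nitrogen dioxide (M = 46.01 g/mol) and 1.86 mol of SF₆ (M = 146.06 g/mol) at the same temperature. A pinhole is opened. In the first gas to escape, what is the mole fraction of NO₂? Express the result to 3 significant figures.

The effusion rate of species i is ∝ p_i/√M_i ∝ n_i/√M_i.
Mole fraction of NO₂ in the effusate = (n_NO₂/√M_NO₂) / (n_NO₂/√M_NO₂ + n_SF₆/√M_SF₆)
= (1.78/√46.01) / (1.78/√46.01 + 1.86/√146.06) = 0.2624/(0.2624 + 0.1539) = 0.630.

0.630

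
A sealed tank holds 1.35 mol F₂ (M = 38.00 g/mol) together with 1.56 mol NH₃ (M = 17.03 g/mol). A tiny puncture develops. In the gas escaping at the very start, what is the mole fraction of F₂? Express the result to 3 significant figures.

Effusion rate of each component ∝ n_i/√M_i (partial pressure × 1/√M).
So x_F₂ in the escaping gas = (n_F₂/√M_F₂) / Σ(n_i/√M_i)
= (1.35/√38.00) / (1.35/√38.00 + 1.56/√17.03) = 0.2190/(0.2190 + 0.3780) = 0.367.

0.367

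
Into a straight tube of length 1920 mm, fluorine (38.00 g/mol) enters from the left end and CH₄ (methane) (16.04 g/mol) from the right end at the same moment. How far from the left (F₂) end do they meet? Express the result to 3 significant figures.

In equal time, each gas travels a distance ∝ its rate ∝ 1/√M, so d_F₂/d_CH₄ = √(M_CH₄/M_F₂) = √(16.04/38.00) = 0.6497.
With d_F₂ + d_CH₄ = 1920 mm, d_CH₄ = 1920/(1 + 0.6497) = 1164 mm.
d_F₂ = 1920 − 1164 = 756 mm.

756 mm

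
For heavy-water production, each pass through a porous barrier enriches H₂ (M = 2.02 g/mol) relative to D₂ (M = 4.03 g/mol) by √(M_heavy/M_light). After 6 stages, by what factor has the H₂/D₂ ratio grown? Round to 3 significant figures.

7.94

After 6 stages the ratio has grown by (√(4.03/2.02))^6 = (4.03/2.02)^(6/2).
= 1.99505^3 = 7.94.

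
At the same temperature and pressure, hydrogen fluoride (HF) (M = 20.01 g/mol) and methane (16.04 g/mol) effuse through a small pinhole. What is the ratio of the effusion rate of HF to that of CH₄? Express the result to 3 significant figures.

Graham's law gives rate_HF/rate_CH₄ = √(M_CH₄/M_HF) = √(16.04/20.01) = √0.8016 = 0.895.

0.895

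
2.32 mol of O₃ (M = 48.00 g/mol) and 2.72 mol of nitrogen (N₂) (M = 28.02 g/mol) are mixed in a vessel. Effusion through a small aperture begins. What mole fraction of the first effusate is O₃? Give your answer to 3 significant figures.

0.395

Effusion rate of each component ∝ n_i/√M_i (partial pressure × 1/√M).
x_O₃(eff) = (n_O₃/√M_O₃) / (n_O₃/√M_O₃ + n_N₂/√M_N₂)
= (2.32/√48.00) / (2.32/√48.00 + 2.72/√28.02) = 0.3349/(0.3349 + 0.5138) = 0.395.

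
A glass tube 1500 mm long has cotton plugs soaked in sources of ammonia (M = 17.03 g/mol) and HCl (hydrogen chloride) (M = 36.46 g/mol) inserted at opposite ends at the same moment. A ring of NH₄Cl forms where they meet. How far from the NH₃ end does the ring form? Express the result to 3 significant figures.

891 mm

Graham's law gives d_NH₃/d_HCl = rate_NH₃/rate_HCl = √(M_HCl/M_NH₃) = √(36.46/17.03) = 1.463.
With d_NH₃ + d_HCl = 1500 mm, d_HCl = 1500/(1 + 1.463) = 609.0 mm.
d_NH₃ = 1500 − 609.0 = 891 mm.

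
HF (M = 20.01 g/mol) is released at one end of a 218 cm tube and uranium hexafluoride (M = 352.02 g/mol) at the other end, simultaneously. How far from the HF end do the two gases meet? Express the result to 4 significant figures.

176.0 cm

Distances travelled in equal time are proportional to diffusion rates, so d_HF/d_UF₆ = √(M_UF₆/M_HF) = √(352.02/20.01) = 4.194.
With d_HF + d_UF₆ = 218 cm, d_UF₆ = 218/(1 + 4.194) = 41.97 cm.
d_HF = 218 − 41.97 = 176.0 cm.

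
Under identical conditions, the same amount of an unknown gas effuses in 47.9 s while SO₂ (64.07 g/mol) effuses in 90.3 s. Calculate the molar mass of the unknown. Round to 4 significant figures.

Using Graham's law: t_X/t_SO₂ = √(M_X/M_SO₂).
47.9/90.3 = 0.5305 = √(M_X/64.07)
M_X = 64.07 × 0.5305² = 64.07 × 0.2814 = 18.03 g/mol

18.03 g/mol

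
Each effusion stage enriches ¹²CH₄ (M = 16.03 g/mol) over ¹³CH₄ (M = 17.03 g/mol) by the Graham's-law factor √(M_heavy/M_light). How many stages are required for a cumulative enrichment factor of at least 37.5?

120

Single-stage factor α = √(17.03/16.03), so ln α = ½ ln(1.06238) = 0.03026.
Need α^N ≥ 37.5 ⇒ N ≥ ln(37.5) / ln α = 3.624 / 0.03026 = 119.78.
Minimum whole number of stages: N = 120.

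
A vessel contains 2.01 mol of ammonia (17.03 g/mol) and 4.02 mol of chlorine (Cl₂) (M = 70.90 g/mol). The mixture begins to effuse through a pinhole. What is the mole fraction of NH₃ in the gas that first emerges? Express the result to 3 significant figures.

The effusion rate of species i is ∝ p_i/√M_i ∝ n_i/√M_i.
x_NH₃(eff) = (n_NH₃/√M_NH₃) / (n_NH₃/√M_NH₃ + n_Cl₂/√M_Cl₂)
= (2.01/√17.03) / (2.01/√17.03 + 4.02/√70.90) = 0.4871/(0.4871 + 0.4774) = 0.505.

0.505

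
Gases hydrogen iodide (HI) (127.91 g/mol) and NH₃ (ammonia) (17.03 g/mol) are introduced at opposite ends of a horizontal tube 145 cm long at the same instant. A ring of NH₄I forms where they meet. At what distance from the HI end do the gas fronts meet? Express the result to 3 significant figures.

38.8 cm

The fronts meet when d_HI + d_NH₃ = L with d_HI/d_NH₃ = √(M_NH₃/M_HI) (Graham's law). Here √(M_NH₃/M_HI) = √(17.03/127.91) = 0.3649.
With d_HI + d_NH₃ = 145 cm, d_NH₃ = 145/(1 + 0.3649) = 106.2 cm.
d_HI = 145 − 106.2 = 38.8 cm.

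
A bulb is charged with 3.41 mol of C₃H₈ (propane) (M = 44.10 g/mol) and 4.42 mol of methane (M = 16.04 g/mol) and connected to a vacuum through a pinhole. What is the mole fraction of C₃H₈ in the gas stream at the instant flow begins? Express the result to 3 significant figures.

The effusion rate of species i is ∝ p_i/√M_i ∝ n_i/√M_i.
Mole fraction of C₃H₈ in the effusate = (n_C₃H₈/√M_C₃H₈) / (n_C₃H₈/√M_C₃H₈ + n_CH₄/√M_CH₄)
= (3.41/√44.10) / (3.41/√44.10 + 4.42/√16.04) = 0.5135/(0.5135 + 1.104) = 0.318.

0.318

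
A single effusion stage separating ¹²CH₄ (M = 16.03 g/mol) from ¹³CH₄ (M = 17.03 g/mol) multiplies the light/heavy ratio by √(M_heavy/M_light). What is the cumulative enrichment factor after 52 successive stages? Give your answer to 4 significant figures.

4.823

Overall factor = α^52 with α = √(17.03/16.03), i.e. (17.03/16.03)^(52/2).
= 1.06238^26 = 4.823.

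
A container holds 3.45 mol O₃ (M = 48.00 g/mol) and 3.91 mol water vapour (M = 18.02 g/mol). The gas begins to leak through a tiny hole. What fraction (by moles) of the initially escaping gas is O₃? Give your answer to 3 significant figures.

Effusion rate of each component ∝ n_i/√M_i (partial pressure × 1/√M).
x_O₃(eff) = (n_O₃/√M_O₃) / (n_O₃/√M_O₃ + n_H₂O/√M_H₂O)
= (3.45/√48.00) / (3.45/√48.00 + 3.91/√18.02) = 0.4980/(0.4980 + 0.9211) = 0.351.

0.351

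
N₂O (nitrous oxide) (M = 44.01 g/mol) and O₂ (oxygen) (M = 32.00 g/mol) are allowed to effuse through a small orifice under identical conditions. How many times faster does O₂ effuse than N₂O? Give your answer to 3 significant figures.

1.17

Since effusion rate ∝ 1/√M, rate_O₂/rate_N₂O = √(M_N₂O/M_O₂) = √(44.01/32.00) = √1.375 = 1.17.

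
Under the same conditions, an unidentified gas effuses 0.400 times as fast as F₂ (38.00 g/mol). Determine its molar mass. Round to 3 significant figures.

237 g/mol

Graham's law gives rate_X/rate_F₂ = √(M_F₂/M_X).
0.400 = √(38.00/M_X)
M_X = 38.00 / 0.400² = 38.00 / 0.1600 = 237 g/mol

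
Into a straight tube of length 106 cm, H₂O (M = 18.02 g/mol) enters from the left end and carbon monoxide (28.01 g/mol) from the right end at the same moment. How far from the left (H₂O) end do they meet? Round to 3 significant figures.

Graham's law gives d_H₂O/d_CO = rate_H₂O/rate_CO = √(M_CO/M_H₂O) = √(28.01/18.02) = 1.247.
With d_H₂O + d_CO = 106 cm, d_CO = 106/(1 + 1.247) = 47.18 cm.
d_H₂O = 106 − 47.18 = 58.8 cm.

58.8 cm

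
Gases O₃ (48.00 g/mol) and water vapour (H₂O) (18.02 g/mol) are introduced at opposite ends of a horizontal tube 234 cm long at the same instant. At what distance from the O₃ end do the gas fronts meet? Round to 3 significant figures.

Graham's law gives d_O₃/d_H₂O = rate_O₃/rate_H₂O = √(M_H₂O/M_O₃) = √(18.02/48.00) = 0.6127.
With d_O₃ + d_H₂O = 234 cm, d_H₂O = 234/(1 + 0.6127) = 145.1 cm.
d_O₃ = 234 − 145.1 = 88.9 cm.

88.9 cm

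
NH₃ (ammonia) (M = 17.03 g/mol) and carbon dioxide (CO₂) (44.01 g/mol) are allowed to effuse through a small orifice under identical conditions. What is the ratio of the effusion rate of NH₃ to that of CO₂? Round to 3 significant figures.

Since effusion rate ∝ 1/√M, rate_NH₃/rate_CO₂ = √(M_CO₂/M_NH₃) = √(44.01/17.03) = √2.584 = 1.61.

1.61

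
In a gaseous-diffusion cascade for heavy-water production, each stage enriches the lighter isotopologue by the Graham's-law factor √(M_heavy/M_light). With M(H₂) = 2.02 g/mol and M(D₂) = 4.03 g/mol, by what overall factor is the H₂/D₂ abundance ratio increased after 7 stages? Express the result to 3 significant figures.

11.2

Each stage multiplies the ratio by α = √(4.03/2.02), so after 7 stages the overall factor is α^7 = (4.03/2.02)^(7/2).
= 1.99505^(7/2) = 11.2.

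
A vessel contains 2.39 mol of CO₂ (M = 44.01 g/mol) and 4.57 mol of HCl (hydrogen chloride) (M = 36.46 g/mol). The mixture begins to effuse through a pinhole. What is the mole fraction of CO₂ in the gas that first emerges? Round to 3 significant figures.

Each component's effusion rate ∝ (its partial pressure)·(1/√M) ∝ n_i/√M_i.
Mole fraction of CO₂ in the effusate = (n_CO₂/√M_CO₂) / (n_CO₂/√M_CO₂ + n_HCl/√M_HCl)
= (2.39/√44.01) / (2.39/√44.01 + 4.57/√36.46) = 0.3603/(0.3603 + 0.7568) = 0.322.

0.322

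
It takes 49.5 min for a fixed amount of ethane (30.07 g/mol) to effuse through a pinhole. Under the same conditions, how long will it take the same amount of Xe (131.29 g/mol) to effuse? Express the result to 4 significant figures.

103.4 min

Graham's law gives t_Xe/t_C₂H₆ = √(M_Xe/M_C₂H₆) = √(131.29/30.07) = √4.366 = 2.090.
So the time for Xe is 49.5 × 2.090 = 103.4 min.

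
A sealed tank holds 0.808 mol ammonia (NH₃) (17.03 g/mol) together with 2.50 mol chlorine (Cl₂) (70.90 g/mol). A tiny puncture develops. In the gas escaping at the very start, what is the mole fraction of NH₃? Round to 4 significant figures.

0.3974

Rate_i ∝ x_i/√M_i (Graham's law weighted by mole fraction), so the effusate composition follows n_i/√M_i.
x_NH₃(eff) = (n_NH₃/√M_NH₃) / (n_NH₃/√M_NH₃ + n_Cl₂/√M_Cl₂)
= (0.808/√17.03) / (0.808/√17.03 + 2.50/√70.90) = 0.1958/(0.1958 + 0.2969) = 0.3974.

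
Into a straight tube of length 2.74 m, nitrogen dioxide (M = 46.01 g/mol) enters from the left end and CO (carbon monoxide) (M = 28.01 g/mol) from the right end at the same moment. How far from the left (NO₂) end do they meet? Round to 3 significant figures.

In equal time, each gas travels a distance ∝ its rate ∝ 1/√M, so d_NO₂/d_CO = √(M_CO/M_NO₂) = √(28.01/46.01) = 0.7802.
With d_NO₂ + d_CO = 2.74 m, d_CO = 2.74/(1 + 0.7802) = 1.539 m.
d_NO₂ = 2.74 − 1.539 = 1.20 m.

1.20 m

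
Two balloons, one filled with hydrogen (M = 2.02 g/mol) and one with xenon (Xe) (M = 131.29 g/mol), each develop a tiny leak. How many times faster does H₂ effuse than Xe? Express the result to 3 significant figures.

By Graham's law, rate_H₂/rate_Xe = √(M_Xe/M_H₂) = √(131.29/2.02) = √65.00 = 8.06.

8.06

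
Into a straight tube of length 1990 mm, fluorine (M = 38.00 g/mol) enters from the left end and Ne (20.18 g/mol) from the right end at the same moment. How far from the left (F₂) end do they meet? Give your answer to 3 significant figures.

In equal time, each gas travels a distance ∝ its rate ∝ 1/√M, so d_F₂/d_Ne = √(M_Ne/M_F₂) = √(20.18/38.00) = 0.7287.
With d_F₂ + d_Ne = 1990 mm, d_Ne = 1990/(1 + 0.7287) = 1151 mm.
d_F₂ = 1990 − 1151 = 839 mm.

839 mm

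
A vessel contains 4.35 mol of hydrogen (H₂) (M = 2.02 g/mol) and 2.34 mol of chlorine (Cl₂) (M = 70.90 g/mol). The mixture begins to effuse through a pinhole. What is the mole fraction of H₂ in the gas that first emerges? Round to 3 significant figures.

Each component's effusion rate ∝ (its partial pressure)·(1/√M) ∝ n_i/√M_i.
So x_H₂ in the escaping gas = (n_H₂/√M_H₂) / Σ(n_i/√M_i)
= (4.35/√2.02) / (4.35/√2.02 + 2.34/√70.90) = 3.061/(3.061 + 0.2779) = 0.917.

0.917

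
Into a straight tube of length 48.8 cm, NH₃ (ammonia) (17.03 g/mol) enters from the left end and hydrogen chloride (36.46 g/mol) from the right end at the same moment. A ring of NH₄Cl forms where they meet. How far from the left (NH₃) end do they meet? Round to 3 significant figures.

In equal time, each gas travels a distance ∝ its rate ∝ 1/√M, so d_NH₃/d_HCl = √(M_HCl/M_NH₃) = √(36.46/17.03) = 1.463.
With d_NH₃ + d_HCl = 48.8 cm, d_HCl = 48.8/(1 + 1.463) = 19.81 cm.
d_NH₃ = 48.8 − 19.81 = 29.0 cm.

29.0 cm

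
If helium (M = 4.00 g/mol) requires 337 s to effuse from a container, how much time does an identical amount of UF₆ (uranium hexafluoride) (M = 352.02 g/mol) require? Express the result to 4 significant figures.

Graham's law gives t_UF₆/t_He = √(M_UF₆/M_He) = √(352.02/4.00) = √88.00 = 9.381.
So the time for UF₆ is 337 × 9.381 = 3161 s.

3161 s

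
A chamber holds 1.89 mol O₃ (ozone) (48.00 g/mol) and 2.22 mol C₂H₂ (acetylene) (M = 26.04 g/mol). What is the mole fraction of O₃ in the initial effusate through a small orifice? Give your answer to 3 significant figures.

Rate_i ∝ x_i/√M_i (Graham's law weighted by mole fraction), so the effusate composition follows n_i/√M_i.
Mole fraction of O₃ in the effusate = (n_O₃/√M_O₃) / (n_O₃/√M_O₃ + n_C₂H₂/√M_C₂H₂)
= (1.89/√48.00) / (1.89/√48.00 + 2.22/√26.04) = 0.2728/(0.2728 + 0.4350) = 0.385.

0.385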